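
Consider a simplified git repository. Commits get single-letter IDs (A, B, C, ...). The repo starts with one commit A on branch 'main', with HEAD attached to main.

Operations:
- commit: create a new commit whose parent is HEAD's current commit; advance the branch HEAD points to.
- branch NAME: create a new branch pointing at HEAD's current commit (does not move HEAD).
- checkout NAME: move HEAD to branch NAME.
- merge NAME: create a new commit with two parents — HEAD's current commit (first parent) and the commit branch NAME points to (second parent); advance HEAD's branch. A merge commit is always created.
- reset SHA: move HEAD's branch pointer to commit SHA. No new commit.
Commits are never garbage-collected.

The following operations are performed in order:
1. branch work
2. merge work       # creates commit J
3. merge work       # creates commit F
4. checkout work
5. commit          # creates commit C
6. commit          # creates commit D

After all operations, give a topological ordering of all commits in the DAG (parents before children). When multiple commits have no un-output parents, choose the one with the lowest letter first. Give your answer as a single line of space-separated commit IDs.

Answer: A C D J F

Derivation:
After op 1 (branch): HEAD=main@A [main=A work=A]
After op 2 (merge): HEAD=main@J [main=J work=A]
After op 3 (merge): HEAD=main@F [main=F work=A]
After op 4 (checkout): HEAD=work@A [main=F work=A]
After op 5 (commit): HEAD=work@C [main=F work=C]
After op 6 (commit): HEAD=work@D [main=F work=D]
commit A: parents=[]
commit C: parents=['A']
commit D: parents=['C']
commit F: parents=['J', 'A']
commit J: parents=['A', 'A']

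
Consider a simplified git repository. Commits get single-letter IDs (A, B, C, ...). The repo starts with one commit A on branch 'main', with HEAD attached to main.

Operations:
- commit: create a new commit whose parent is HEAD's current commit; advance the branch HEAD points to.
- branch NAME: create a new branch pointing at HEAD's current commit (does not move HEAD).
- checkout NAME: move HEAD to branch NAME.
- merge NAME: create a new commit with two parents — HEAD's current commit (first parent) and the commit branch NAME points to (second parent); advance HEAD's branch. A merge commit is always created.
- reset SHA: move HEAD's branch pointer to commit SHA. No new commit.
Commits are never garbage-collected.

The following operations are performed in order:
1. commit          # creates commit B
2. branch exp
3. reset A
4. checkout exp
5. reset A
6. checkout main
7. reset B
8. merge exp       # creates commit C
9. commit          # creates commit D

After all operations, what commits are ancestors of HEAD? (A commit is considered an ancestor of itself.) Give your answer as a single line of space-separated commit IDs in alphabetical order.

Answer: A B C D

Derivation:
After op 1 (commit): HEAD=main@B [main=B]
After op 2 (branch): HEAD=main@B [exp=B main=B]
After op 3 (reset): HEAD=main@A [exp=B main=A]
After op 4 (checkout): HEAD=exp@B [exp=B main=A]
After op 5 (reset): HEAD=exp@A [exp=A main=A]
After op 6 (checkout): HEAD=main@A [exp=A main=A]
After op 7 (reset): HEAD=main@B [exp=A main=B]
After op 8 (merge): HEAD=main@C [exp=A main=C]
After op 9 (commit): HEAD=main@D [exp=A main=D]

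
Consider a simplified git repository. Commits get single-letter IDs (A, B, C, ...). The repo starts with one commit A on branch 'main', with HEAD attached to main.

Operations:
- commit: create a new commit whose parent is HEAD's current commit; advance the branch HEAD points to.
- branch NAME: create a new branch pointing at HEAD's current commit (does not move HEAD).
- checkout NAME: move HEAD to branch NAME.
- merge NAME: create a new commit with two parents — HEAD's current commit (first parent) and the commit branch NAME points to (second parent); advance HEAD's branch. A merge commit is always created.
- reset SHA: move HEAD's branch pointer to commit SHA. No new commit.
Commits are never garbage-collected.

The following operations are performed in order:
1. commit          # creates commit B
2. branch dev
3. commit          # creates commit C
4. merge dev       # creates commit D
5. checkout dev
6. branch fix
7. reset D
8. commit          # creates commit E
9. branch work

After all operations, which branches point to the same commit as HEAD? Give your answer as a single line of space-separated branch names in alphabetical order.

Answer: dev work

Derivation:
After op 1 (commit): HEAD=main@B [main=B]
After op 2 (branch): HEAD=main@B [dev=B main=B]
After op 3 (commit): HEAD=main@C [dev=B main=C]
After op 4 (merge): HEAD=main@D [dev=B main=D]
After op 5 (checkout): HEAD=dev@B [dev=B main=D]
After op 6 (branch): HEAD=dev@B [dev=B fix=B main=D]
After op 7 (reset): HEAD=dev@D [dev=D fix=B main=D]
After op 8 (commit): HEAD=dev@E [dev=E fix=B main=D]
After op 9 (branch): HEAD=dev@E [dev=E fix=B main=D work=E]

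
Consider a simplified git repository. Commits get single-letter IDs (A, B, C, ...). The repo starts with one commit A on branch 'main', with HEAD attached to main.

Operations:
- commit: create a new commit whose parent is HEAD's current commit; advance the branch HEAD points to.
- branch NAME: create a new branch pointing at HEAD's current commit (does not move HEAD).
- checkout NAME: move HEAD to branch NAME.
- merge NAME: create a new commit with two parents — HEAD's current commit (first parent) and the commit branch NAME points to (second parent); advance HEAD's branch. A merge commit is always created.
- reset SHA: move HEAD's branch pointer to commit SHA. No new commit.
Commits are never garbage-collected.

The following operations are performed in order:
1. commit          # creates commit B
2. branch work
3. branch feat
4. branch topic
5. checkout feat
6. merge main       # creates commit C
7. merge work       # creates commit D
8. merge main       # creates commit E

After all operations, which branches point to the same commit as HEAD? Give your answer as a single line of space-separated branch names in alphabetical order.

After op 1 (commit): HEAD=main@B [main=B]
After op 2 (branch): HEAD=main@B [main=B work=B]
After op 3 (branch): HEAD=main@B [feat=B main=B work=B]
After op 4 (branch): HEAD=main@B [feat=B main=B topic=B work=B]
After op 5 (checkout): HEAD=feat@B [feat=B main=B topic=B work=B]
After op 6 (merge): HEAD=feat@C [feat=C main=B topic=B work=B]
After op 7 (merge): HEAD=feat@D [feat=D main=B topic=B work=B]
After op 8 (merge): HEAD=feat@E [feat=E main=B topic=B work=B]

Answer: feat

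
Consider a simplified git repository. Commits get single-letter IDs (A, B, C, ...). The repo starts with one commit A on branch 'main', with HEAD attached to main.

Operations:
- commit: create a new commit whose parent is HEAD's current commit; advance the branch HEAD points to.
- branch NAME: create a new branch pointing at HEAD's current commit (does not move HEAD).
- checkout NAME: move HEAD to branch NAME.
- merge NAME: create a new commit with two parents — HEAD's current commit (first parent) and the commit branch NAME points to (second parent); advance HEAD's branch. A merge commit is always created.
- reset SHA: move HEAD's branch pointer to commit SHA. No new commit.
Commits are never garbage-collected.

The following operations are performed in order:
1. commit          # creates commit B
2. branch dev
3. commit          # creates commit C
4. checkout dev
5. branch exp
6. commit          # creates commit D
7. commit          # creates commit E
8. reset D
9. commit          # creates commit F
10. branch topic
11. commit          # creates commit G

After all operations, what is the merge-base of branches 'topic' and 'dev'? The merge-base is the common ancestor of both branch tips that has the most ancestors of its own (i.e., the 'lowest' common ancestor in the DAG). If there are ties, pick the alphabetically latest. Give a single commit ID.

Answer: F

Derivation:
After op 1 (commit): HEAD=main@B [main=B]
After op 2 (branch): HEAD=main@B [dev=B main=B]
After op 3 (commit): HEAD=main@C [dev=B main=C]
After op 4 (checkout): HEAD=dev@B [dev=B main=C]
After op 5 (branch): HEAD=dev@B [dev=B exp=B main=C]
After op 6 (commit): HEAD=dev@D [dev=D exp=B main=C]
After op 7 (commit): HEAD=dev@E [dev=E exp=B main=C]
After op 8 (reset): HEAD=dev@D [dev=D exp=B main=C]
After op 9 (commit): HEAD=dev@F [dev=F exp=B main=C]
After op 10 (branch): HEAD=dev@F [dev=F exp=B main=C topic=F]
After op 11 (commit): HEAD=dev@G [dev=G exp=B main=C topic=F]
ancestors(topic=F): ['A', 'B', 'D', 'F']
ancestors(dev=G): ['A', 'B', 'D', 'F', 'G']
common: ['A', 'B', 'D', 'F']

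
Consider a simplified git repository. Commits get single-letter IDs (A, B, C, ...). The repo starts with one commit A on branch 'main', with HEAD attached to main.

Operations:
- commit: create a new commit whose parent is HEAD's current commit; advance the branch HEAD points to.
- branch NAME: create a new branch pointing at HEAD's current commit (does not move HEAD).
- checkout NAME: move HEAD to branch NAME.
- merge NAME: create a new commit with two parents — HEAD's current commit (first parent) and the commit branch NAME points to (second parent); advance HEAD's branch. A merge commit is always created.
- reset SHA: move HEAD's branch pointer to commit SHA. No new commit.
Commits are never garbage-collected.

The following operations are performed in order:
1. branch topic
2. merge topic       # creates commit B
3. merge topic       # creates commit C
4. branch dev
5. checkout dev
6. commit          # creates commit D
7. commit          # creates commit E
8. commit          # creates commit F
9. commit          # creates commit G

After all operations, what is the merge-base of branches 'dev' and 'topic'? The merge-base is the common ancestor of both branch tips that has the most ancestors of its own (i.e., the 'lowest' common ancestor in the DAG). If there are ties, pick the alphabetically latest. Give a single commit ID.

Answer: A

Derivation:
After op 1 (branch): HEAD=main@A [main=A topic=A]
After op 2 (merge): HEAD=main@B [main=B topic=A]
After op 3 (merge): HEAD=main@C [main=C topic=A]
After op 4 (branch): HEAD=main@C [dev=C main=C topic=A]
After op 5 (checkout): HEAD=dev@C [dev=C main=C topic=A]
After op 6 (commit): HEAD=dev@D [dev=D main=C topic=A]
After op 7 (commit): HEAD=dev@E [dev=E main=C topic=A]
After op 8 (commit): HEAD=dev@F [dev=F main=C topic=A]
After op 9 (commit): HEAD=dev@G [dev=G main=C topic=A]
ancestors(dev=G): ['A', 'B', 'C', 'D', 'E', 'F', 'G']
ancestors(topic=A): ['A']
common: ['A']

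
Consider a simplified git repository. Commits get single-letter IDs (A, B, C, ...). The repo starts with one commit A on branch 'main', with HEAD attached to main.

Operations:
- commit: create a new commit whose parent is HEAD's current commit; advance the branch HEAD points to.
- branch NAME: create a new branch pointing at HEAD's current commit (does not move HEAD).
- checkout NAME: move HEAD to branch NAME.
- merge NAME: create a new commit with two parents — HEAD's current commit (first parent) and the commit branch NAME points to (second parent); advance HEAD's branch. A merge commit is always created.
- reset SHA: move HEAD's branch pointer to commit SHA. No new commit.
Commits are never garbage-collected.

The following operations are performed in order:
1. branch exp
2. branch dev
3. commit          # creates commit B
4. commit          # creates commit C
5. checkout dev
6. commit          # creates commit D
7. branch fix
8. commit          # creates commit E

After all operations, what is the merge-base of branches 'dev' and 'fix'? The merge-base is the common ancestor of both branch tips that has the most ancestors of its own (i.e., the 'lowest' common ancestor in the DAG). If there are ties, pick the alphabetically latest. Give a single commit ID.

After op 1 (branch): HEAD=main@A [exp=A main=A]
After op 2 (branch): HEAD=main@A [dev=A exp=A main=A]
After op 3 (commit): HEAD=main@B [dev=A exp=A main=B]
After op 4 (commit): HEAD=main@C [dev=A exp=A main=C]
After op 5 (checkout): HEAD=dev@A [dev=A exp=A main=C]
After op 6 (commit): HEAD=dev@D [dev=D exp=A main=C]
After op 7 (branch): HEAD=dev@D [dev=D exp=A fix=D main=C]
After op 8 (commit): HEAD=dev@E [dev=E exp=A fix=D main=C]
ancestors(dev=E): ['A', 'D', 'E']
ancestors(fix=D): ['A', 'D']
common: ['A', 'D']

Answer: D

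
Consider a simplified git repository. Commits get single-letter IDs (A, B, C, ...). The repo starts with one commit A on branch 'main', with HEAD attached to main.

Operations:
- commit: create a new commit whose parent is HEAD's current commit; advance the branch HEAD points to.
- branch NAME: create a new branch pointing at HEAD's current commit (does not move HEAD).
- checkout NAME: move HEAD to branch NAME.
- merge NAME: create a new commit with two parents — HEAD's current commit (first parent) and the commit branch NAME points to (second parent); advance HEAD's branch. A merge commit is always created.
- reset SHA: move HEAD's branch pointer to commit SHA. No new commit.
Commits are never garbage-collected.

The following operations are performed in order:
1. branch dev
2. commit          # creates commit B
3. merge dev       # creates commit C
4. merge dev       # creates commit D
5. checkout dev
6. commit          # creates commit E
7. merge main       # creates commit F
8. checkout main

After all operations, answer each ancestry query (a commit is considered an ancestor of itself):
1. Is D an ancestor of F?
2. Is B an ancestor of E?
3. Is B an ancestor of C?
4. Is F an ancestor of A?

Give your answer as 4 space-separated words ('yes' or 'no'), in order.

Answer: yes no yes no

Derivation:
After op 1 (branch): HEAD=main@A [dev=A main=A]
After op 2 (commit): HEAD=main@B [dev=A main=B]
After op 3 (merge): HEAD=main@C [dev=A main=C]
After op 4 (merge): HEAD=main@D [dev=A main=D]
After op 5 (checkout): HEAD=dev@A [dev=A main=D]
After op 6 (commit): HEAD=dev@E [dev=E main=D]
After op 7 (merge): HEAD=dev@F [dev=F main=D]
After op 8 (checkout): HEAD=main@D [dev=F main=D]
ancestors(F) = {A,B,C,D,E,F}; D in? yes
ancestors(E) = {A,E}; B in? no
ancestors(C) = {A,B,C}; B in? yes
ancestors(A) = {A}; F in? no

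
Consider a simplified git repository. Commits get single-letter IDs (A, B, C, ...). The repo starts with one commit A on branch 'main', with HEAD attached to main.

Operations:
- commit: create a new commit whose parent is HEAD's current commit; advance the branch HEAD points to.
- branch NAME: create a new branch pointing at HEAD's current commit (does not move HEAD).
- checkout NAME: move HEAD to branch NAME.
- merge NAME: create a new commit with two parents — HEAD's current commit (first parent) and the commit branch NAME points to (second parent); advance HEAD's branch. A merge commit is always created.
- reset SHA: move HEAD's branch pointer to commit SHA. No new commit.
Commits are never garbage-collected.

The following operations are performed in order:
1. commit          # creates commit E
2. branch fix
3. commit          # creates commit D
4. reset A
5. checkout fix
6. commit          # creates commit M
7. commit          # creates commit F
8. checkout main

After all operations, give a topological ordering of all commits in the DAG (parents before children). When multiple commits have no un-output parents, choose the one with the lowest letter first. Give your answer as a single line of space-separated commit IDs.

After op 1 (commit): HEAD=main@E [main=E]
After op 2 (branch): HEAD=main@E [fix=E main=E]
After op 3 (commit): HEAD=main@D [fix=E main=D]
After op 4 (reset): HEAD=main@A [fix=E main=A]
After op 5 (checkout): HEAD=fix@E [fix=E main=A]
After op 6 (commit): HEAD=fix@M [fix=M main=A]
After op 7 (commit): HEAD=fix@F [fix=F main=A]
After op 8 (checkout): HEAD=main@A [fix=F main=A]
commit A: parents=[]
commit D: parents=['E']
commit E: parents=['A']
commit F: parents=['M']
commit M: parents=['E']

Answer: A E D M F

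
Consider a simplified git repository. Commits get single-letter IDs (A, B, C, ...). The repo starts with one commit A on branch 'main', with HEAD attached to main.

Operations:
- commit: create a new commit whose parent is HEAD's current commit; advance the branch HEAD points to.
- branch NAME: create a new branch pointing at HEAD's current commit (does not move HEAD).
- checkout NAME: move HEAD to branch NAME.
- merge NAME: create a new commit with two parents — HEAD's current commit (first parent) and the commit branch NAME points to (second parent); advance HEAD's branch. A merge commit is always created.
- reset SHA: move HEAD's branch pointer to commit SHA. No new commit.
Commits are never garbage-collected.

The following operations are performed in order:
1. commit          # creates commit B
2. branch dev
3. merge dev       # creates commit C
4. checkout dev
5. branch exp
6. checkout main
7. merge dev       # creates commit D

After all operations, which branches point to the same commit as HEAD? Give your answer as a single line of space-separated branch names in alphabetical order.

Answer: main

Derivation:
After op 1 (commit): HEAD=main@B [main=B]
After op 2 (branch): HEAD=main@B [dev=B main=B]
After op 3 (merge): HEAD=main@C [dev=B main=C]
After op 4 (checkout): HEAD=dev@B [dev=B main=C]
After op 5 (branch): HEAD=dev@B [dev=B exp=B main=C]
After op 6 (checkout): HEAD=main@C [dev=B exp=B main=C]
After op 7 (merge): HEAD=main@D [dev=B exp=B main=D]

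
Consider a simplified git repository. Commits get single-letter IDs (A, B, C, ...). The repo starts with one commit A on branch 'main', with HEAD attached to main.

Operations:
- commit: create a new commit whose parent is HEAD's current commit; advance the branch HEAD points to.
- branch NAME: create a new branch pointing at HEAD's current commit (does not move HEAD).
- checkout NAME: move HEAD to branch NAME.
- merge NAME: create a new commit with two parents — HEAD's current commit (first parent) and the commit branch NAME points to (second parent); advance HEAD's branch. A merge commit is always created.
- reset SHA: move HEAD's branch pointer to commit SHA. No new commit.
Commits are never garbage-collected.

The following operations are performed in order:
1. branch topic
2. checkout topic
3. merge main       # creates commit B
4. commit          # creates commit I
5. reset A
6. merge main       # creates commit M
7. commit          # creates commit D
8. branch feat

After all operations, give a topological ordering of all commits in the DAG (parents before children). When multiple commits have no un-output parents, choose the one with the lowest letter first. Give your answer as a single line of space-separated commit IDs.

After op 1 (branch): HEAD=main@A [main=A topic=A]
After op 2 (checkout): HEAD=topic@A [main=A topic=A]
After op 3 (merge): HEAD=topic@B [main=A topic=B]
After op 4 (commit): HEAD=topic@I [main=A topic=I]
After op 5 (reset): HEAD=topic@A [main=A topic=A]
After op 6 (merge): HEAD=topic@M [main=A topic=M]
After op 7 (commit): HEAD=topic@D [main=A topic=D]
After op 8 (branch): HEAD=topic@D [feat=D main=A topic=D]
commit A: parents=[]
commit B: parents=['A', 'A']
commit D: parents=['M']
commit I: parents=['B']
commit M: parents=['A', 'A']

Answer: A B I M D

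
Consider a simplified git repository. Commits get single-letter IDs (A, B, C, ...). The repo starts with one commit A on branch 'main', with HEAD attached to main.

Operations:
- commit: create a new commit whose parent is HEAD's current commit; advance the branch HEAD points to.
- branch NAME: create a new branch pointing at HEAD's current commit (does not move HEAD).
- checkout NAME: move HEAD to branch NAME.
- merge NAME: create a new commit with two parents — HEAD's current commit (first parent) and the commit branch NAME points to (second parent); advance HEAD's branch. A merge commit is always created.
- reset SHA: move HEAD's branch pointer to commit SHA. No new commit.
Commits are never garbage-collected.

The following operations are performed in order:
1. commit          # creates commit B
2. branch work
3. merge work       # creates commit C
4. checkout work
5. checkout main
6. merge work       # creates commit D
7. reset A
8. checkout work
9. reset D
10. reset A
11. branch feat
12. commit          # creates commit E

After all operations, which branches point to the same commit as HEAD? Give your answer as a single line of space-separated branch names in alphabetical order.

Answer: work

Derivation:
After op 1 (commit): HEAD=main@B [main=B]
After op 2 (branch): HEAD=main@B [main=B work=B]
After op 3 (merge): HEAD=main@C [main=C work=B]
After op 4 (checkout): HEAD=work@B [main=C work=B]
After op 5 (checkout): HEAD=main@C [main=C work=B]
After op 6 (merge): HEAD=main@D [main=D work=B]
After op 7 (reset): HEAD=main@A [main=A work=B]
After op 8 (checkout): HEAD=work@B [main=A work=B]
After op 9 (reset): HEAD=work@D [main=A work=D]
After op 10 (reset): HEAD=work@A [main=A work=A]
After op 11 (branch): HEAD=work@A [feat=A main=A work=A]
After op 12 (commit): HEAD=work@E [feat=A main=A work=E]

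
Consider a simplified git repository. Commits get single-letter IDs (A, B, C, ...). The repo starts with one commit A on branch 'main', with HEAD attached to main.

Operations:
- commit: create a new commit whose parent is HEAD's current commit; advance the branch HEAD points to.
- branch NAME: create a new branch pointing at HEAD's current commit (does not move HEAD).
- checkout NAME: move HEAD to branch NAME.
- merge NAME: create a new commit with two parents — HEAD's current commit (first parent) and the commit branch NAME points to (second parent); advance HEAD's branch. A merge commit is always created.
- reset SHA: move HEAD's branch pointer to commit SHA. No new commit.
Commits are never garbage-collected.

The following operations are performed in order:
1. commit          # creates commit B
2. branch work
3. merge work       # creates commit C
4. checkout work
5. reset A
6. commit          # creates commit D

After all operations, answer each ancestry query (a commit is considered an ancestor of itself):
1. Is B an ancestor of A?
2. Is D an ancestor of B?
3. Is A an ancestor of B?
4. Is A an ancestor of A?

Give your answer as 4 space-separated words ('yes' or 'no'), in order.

After op 1 (commit): HEAD=main@B [main=B]
After op 2 (branch): HEAD=main@B [main=B work=B]
After op 3 (merge): HEAD=main@C [main=C work=B]
After op 4 (checkout): HEAD=work@B [main=C work=B]
After op 5 (reset): HEAD=work@A [main=C work=A]
After op 6 (commit): HEAD=work@D [main=C work=D]
ancestors(A) = {A}; B in? no
ancestors(B) = {A,B}; D in? no
ancestors(B) = {A,B}; A in? yes
ancestors(A) = {A}; A in? yes

Answer: no no yes yes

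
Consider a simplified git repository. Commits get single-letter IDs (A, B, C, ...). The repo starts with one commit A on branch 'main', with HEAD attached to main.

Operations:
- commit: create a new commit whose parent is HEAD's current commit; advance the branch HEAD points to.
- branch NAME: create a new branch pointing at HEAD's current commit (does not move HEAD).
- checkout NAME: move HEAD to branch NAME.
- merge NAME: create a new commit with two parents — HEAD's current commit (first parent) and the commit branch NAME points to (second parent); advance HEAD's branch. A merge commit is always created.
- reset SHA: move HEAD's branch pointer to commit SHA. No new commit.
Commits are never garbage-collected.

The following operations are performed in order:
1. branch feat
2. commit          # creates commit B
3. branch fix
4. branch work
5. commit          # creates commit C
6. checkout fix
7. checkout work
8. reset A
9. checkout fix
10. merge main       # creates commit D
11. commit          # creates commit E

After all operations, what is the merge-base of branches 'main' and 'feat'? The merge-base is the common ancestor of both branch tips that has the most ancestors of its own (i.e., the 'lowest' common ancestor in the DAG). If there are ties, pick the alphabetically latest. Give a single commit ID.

Answer: A

Derivation:
After op 1 (branch): HEAD=main@A [feat=A main=A]
After op 2 (commit): HEAD=main@B [feat=A main=B]
After op 3 (branch): HEAD=main@B [feat=A fix=B main=B]
After op 4 (branch): HEAD=main@B [feat=A fix=B main=B work=B]
After op 5 (commit): HEAD=main@C [feat=A fix=B main=C work=B]
After op 6 (checkout): HEAD=fix@B [feat=A fix=B main=C work=B]
After op 7 (checkout): HEAD=work@B [feat=A fix=B main=C work=B]
After op 8 (reset): HEAD=work@A [feat=A fix=B main=C work=A]
After op 9 (checkout): HEAD=fix@B [feat=A fix=B main=C work=A]
After op 10 (merge): HEAD=fix@D [feat=A fix=D main=C work=A]
After op 11 (commit): HEAD=fix@E [feat=A fix=E main=C work=A]
ancestors(main=C): ['A', 'B', 'C']
ancestors(feat=A): ['A']
common: ['A']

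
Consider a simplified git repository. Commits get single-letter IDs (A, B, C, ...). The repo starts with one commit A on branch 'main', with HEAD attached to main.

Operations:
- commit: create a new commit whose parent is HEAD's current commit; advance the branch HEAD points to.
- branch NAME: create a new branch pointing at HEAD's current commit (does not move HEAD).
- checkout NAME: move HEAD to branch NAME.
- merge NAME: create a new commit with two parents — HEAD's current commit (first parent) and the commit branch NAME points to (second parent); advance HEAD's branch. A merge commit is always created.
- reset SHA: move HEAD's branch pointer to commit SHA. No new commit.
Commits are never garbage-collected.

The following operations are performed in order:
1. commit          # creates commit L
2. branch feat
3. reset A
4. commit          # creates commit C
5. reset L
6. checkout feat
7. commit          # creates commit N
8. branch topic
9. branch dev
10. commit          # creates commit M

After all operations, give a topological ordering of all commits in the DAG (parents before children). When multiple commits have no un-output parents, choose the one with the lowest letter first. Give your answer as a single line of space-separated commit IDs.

Answer: A C L N M

Derivation:
After op 1 (commit): HEAD=main@L [main=L]
After op 2 (branch): HEAD=main@L [feat=L main=L]
After op 3 (reset): HEAD=main@A [feat=L main=A]
After op 4 (commit): HEAD=main@C [feat=L main=C]
After op 5 (reset): HEAD=main@L [feat=L main=L]
After op 6 (checkout): HEAD=feat@L [feat=L main=L]
After op 7 (commit): HEAD=feat@N [feat=N main=L]
After op 8 (branch): HEAD=feat@N [feat=N main=L topic=N]
After op 9 (branch): HEAD=feat@N [dev=N feat=N main=L topic=N]
After op 10 (commit): HEAD=feat@M [dev=N feat=M main=L topic=N]
commit A: parents=[]
commit C: parents=['A']
commit L: parents=['A']
commit M: parents=['N']
commit N: parents=['L']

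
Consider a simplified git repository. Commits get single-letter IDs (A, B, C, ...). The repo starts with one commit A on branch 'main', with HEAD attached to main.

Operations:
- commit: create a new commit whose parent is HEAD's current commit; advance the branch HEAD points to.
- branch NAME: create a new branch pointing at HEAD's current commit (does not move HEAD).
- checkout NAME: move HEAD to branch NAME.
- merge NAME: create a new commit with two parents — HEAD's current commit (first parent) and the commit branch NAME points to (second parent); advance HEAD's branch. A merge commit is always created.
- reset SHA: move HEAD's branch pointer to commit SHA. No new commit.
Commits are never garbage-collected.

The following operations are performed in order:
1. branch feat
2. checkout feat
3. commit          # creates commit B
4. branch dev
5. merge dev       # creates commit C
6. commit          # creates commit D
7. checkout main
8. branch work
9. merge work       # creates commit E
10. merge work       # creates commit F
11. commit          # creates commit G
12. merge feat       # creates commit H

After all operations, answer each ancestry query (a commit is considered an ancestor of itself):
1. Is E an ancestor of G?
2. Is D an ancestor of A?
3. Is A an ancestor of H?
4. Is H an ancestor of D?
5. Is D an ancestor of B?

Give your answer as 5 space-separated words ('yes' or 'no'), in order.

After op 1 (branch): HEAD=main@A [feat=A main=A]
After op 2 (checkout): HEAD=feat@A [feat=A main=A]
After op 3 (commit): HEAD=feat@B [feat=B main=A]
After op 4 (branch): HEAD=feat@B [dev=B feat=B main=A]
After op 5 (merge): HEAD=feat@C [dev=B feat=C main=A]
After op 6 (commit): HEAD=feat@D [dev=B feat=D main=A]
After op 7 (checkout): HEAD=main@A [dev=B feat=D main=A]
After op 8 (branch): HEAD=main@A [dev=B feat=D main=A work=A]
After op 9 (merge): HEAD=main@E [dev=B feat=D main=E work=A]
After op 10 (merge): HEAD=main@F [dev=B feat=D main=F work=A]
After op 11 (commit): HEAD=main@G [dev=B feat=D main=G work=A]
After op 12 (merge): HEAD=main@H [dev=B feat=D main=H work=A]
ancestors(G) = {A,E,F,G}; E in? yes
ancestors(A) = {A}; D in? no
ancestors(H) = {A,B,C,D,E,F,G,H}; A in? yes
ancestors(D) = {A,B,C,D}; H in? no
ancestors(B) = {A,B}; D in? no

Answer: yes no yes no no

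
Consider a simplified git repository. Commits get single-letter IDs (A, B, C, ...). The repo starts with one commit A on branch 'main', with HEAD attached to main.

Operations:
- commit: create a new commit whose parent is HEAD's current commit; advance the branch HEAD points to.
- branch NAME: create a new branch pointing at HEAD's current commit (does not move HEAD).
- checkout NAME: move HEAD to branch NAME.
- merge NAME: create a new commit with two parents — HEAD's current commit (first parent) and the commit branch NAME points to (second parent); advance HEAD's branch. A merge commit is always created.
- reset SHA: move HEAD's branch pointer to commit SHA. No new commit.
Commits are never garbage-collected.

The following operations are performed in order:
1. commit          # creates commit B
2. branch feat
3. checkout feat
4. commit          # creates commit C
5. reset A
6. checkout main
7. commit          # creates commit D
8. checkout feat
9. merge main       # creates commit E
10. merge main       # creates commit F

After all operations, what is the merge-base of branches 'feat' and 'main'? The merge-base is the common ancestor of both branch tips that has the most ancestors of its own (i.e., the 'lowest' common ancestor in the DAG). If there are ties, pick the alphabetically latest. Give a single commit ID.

After op 1 (commit): HEAD=main@B [main=B]
After op 2 (branch): HEAD=main@B [feat=B main=B]
After op 3 (checkout): HEAD=feat@B [feat=B main=B]
After op 4 (commit): HEAD=feat@C [feat=C main=B]
After op 5 (reset): HEAD=feat@A [feat=A main=B]
After op 6 (checkout): HEAD=main@B [feat=A main=B]
After op 7 (commit): HEAD=main@D [feat=A main=D]
After op 8 (checkout): HEAD=feat@A [feat=A main=D]
After op 9 (merge): HEAD=feat@E [feat=E main=D]
After op 10 (merge): HEAD=feat@F [feat=F main=D]
ancestors(feat=F): ['A', 'B', 'D', 'E', 'F']
ancestors(main=D): ['A', 'B', 'D']
common: ['A', 'B', 'D']

Answer: D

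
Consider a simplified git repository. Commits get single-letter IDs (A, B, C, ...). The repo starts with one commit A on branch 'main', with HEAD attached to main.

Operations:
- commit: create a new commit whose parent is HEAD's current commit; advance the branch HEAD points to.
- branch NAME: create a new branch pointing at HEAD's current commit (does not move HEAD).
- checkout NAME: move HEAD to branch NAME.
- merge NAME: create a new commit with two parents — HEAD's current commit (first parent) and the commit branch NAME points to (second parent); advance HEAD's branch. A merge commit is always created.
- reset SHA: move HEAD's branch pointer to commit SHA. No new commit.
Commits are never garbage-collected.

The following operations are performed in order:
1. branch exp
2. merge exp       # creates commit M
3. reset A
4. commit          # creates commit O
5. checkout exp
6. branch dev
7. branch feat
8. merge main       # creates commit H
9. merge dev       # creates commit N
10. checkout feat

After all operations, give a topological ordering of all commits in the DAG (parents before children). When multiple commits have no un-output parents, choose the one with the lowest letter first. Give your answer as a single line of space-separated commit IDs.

Answer: A M O H N

Derivation:
After op 1 (branch): HEAD=main@A [exp=A main=A]
After op 2 (merge): HEAD=main@M [exp=A main=M]
After op 3 (reset): HEAD=main@A [exp=A main=A]
After op 4 (commit): HEAD=main@O [exp=A main=O]
After op 5 (checkout): HEAD=exp@A [exp=A main=O]
After op 6 (branch): HEAD=exp@A [dev=A exp=A main=O]
After op 7 (branch): HEAD=exp@A [dev=A exp=A feat=A main=O]
After op 8 (merge): HEAD=exp@H [dev=A exp=H feat=A main=O]
After op 9 (merge): HEAD=exp@N [dev=A exp=N feat=A main=O]
After op 10 (checkout): HEAD=feat@A [dev=A exp=N feat=A main=O]
commit A: parents=[]
commit H: parents=['A', 'O']
commit M: parents=['A', 'A']
commit N: parents=['H', 'A']
commit O: parents=['A']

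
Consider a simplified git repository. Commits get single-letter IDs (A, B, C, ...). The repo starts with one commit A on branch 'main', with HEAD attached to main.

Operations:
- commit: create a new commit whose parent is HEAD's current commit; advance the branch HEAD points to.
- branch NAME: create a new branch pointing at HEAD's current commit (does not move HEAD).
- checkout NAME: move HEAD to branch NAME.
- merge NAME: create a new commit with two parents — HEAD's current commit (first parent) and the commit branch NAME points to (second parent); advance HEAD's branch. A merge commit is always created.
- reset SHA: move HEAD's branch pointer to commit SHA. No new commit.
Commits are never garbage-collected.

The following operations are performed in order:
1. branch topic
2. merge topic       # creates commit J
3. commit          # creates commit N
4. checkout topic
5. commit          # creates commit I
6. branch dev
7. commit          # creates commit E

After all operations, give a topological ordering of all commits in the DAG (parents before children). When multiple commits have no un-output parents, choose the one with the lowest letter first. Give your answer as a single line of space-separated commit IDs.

After op 1 (branch): HEAD=main@A [main=A topic=A]
After op 2 (merge): HEAD=main@J [main=J topic=A]
After op 3 (commit): HEAD=main@N [main=N topic=A]
After op 4 (checkout): HEAD=topic@A [main=N topic=A]
After op 5 (commit): HEAD=topic@I [main=N topic=I]
After op 6 (branch): HEAD=topic@I [dev=I main=N topic=I]
After op 7 (commit): HEAD=topic@E [dev=I main=N topic=E]
commit A: parents=[]
commit E: parents=['I']
commit I: parents=['A']
commit J: parents=['A', 'A']
commit N: parents=['J']

Answer: A I E J N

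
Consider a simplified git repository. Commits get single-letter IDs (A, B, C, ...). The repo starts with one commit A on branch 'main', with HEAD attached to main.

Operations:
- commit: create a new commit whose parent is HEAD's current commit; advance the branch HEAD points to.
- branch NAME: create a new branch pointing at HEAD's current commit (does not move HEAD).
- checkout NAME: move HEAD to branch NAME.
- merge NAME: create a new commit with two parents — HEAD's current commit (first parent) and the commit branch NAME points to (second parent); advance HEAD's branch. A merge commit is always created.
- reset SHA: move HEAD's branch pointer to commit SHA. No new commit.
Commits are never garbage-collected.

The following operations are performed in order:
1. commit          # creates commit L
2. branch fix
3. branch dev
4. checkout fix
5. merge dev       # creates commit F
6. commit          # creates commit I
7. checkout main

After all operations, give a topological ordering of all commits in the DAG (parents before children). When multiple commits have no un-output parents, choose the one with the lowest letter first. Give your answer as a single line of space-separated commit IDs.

Answer: A L F I

Derivation:
After op 1 (commit): HEAD=main@L [main=L]
After op 2 (branch): HEAD=main@L [fix=L main=L]
After op 3 (branch): HEAD=main@L [dev=L fix=L main=L]
After op 4 (checkout): HEAD=fix@L [dev=L fix=L main=L]
After op 5 (merge): HEAD=fix@F [dev=L fix=F main=L]
After op 6 (commit): HEAD=fix@I [dev=L fix=I main=L]
After op 7 (checkout): HEAD=main@L [dev=L fix=I main=L]
commit A: parents=[]
commit F: parents=['L', 'L']
commit I: parents=['F']
commit L: parents=['A']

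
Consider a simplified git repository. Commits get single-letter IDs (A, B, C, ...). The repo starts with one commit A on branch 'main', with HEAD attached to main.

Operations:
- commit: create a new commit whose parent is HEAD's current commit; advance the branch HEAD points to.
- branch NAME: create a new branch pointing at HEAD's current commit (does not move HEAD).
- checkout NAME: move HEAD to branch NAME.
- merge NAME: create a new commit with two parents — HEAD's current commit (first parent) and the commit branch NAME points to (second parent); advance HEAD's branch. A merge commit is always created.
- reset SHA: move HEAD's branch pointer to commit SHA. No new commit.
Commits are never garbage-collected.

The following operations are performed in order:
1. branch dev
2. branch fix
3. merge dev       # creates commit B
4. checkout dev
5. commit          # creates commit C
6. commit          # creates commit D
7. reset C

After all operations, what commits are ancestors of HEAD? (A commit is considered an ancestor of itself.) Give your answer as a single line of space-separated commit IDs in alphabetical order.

Answer: A C

Derivation:
After op 1 (branch): HEAD=main@A [dev=A main=A]
After op 2 (branch): HEAD=main@A [dev=A fix=A main=A]
After op 3 (merge): HEAD=main@B [dev=A fix=A main=B]
After op 4 (checkout): HEAD=dev@A [dev=A fix=A main=B]
After op 5 (commit): HEAD=dev@C [dev=C fix=A main=B]
After op 6 (commit): HEAD=dev@D [dev=D fix=A main=B]
After op 7 (reset): HEAD=dev@C [dev=C fix=A main=B]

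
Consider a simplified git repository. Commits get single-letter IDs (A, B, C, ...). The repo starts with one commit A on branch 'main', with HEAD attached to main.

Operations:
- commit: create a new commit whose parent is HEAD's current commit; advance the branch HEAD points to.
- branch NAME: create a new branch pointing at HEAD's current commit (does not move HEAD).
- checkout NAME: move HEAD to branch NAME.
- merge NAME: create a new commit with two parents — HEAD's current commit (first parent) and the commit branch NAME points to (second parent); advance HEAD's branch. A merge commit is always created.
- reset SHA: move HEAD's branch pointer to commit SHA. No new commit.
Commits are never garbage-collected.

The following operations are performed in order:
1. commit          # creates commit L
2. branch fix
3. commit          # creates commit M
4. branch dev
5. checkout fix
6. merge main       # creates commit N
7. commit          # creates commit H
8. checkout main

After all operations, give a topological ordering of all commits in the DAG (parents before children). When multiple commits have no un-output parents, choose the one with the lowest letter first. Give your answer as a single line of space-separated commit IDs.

After op 1 (commit): HEAD=main@L [main=L]
After op 2 (branch): HEAD=main@L [fix=L main=L]
After op 3 (commit): HEAD=main@M [fix=L main=M]
After op 4 (branch): HEAD=main@M [dev=M fix=L main=M]
After op 5 (checkout): HEAD=fix@L [dev=M fix=L main=M]
After op 6 (merge): HEAD=fix@N [dev=M fix=N main=M]
After op 7 (commit): HEAD=fix@H [dev=M fix=H main=M]
After op 8 (checkout): HEAD=main@M [dev=M fix=H main=M]
commit A: parents=[]
commit H: parents=['N']
commit L: parents=['A']
commit M: parents=['L']
commit N: parents=['L', 'M']

Answer: A L M N H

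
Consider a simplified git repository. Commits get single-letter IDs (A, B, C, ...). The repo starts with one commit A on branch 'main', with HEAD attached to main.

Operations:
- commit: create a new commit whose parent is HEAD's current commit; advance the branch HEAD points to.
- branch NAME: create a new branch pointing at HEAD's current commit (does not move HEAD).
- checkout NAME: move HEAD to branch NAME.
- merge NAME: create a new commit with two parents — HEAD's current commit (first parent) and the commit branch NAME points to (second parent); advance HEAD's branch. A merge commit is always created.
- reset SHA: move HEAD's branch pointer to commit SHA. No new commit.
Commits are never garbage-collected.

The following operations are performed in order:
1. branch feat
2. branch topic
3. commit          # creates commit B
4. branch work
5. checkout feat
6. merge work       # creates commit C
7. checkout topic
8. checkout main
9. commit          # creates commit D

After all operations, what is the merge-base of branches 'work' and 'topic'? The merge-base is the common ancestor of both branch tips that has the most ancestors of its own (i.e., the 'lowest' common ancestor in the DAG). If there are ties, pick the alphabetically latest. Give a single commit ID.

After op 1 (branch): HEAD=main@A [feat=A main=A]
After op 2 (branch): HEAD=main@A [feat=A main=A topic=A]
After op 3 (commit): HEAD=main@B [feat=A main=B topic=A]
After op 4 (branch): HEAD=main@B [feat=A main=B topic=A work=B]
After op 5 (checkout): HEAD=feat@A [feat=A main=B topic=A work=B]
After op 6 (merge): HEAD=feat@C [feat=C main=B topic=A work=B]
After op 7 (checkout): HEAD=topic@A [feat=C main=B topic=A work=B]
After op 8 (checkout): HEAD=main@B [feat=C main=B topic=A work=B]
After op 9 (commit): HEAD=main@D [feat=C main=D topic=A work=B]
ancestors(work=B): ['A', 'B']
ancestors(topic=A): ['A']
common: ['A']

Answer: A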